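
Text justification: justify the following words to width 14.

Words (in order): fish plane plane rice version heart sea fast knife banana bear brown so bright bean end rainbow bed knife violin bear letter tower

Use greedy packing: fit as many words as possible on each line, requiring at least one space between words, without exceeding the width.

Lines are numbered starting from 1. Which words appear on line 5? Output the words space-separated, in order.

Line 1: ['fish', 'plane'] (min_width=10, slack=4)
Line 2: ['plane', 'rice'] (min_width=10, slack=4)
Line 3: ['version', 'heart'] (min_width=13, slack=1)
Line 4: ['sea', 'fast', 'knife'] (min_width=14, slack=0)
Line 5: ['banana', 'bear'] (min_width=11, slack=3)
Line 6: ['brown', 'so'] (min_width=8, slack=6)
Line 7: ['bright', 'bean'] (min_width=11, slack=3)
Line 8: ['end', 'rainbow'] (min_width=11, slack=3)
Line 9: ['bed', 'knife'] (min_width=9, slack=5)
Line 10: ['violin', 'bear'] (min_width=11, slack=3)
Line 11: ['letter', 'tower'] (min_width=12, slack=2)

Answer: banana bear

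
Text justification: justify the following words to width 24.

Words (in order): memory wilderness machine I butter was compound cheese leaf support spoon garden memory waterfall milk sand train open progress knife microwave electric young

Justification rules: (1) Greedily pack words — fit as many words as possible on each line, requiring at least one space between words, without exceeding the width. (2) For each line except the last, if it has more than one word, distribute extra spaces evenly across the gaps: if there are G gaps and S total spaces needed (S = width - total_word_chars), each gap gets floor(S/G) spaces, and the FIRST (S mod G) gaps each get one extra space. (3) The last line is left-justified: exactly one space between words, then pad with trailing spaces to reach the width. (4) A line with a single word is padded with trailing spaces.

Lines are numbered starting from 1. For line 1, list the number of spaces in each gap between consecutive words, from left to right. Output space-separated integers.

Answer: 8

Derivation:
Line 1: ['memory', 'wilderness'] (min_width=17, slack=7)
Line 2: ['machine', 'I', 'butter', 'was'] (min_width=20, slack=4)
Line 3: ['compound', 'cheese', 'leaf'] (min_width=20, slack=4)
Line 4: ['support', 'spoon', 'garden'] (min_width=20, slack=4)
Line 5: ['memory', 'waterfall', 'milk'] (min_width=21, slack=3)
Line 6: ['sand', 'train', 'open', 'progress'] (min_width=24, slack=0)
Line 7: ['knife', 'microwave', 'electric'] (min_width=24, slack=0)
Line 8: ['young'] (min_width=5, slack=19)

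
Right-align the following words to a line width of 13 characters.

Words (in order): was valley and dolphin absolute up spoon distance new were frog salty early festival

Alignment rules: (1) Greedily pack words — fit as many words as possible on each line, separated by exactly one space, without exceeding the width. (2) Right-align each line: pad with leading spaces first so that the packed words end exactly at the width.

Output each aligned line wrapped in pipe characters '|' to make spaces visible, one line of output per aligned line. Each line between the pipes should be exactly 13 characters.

Line 1: ['was', 'valley'] (min_width=10, slack=3)
Line 2: ['and', 'dolphin'] (min_width=11, slack=2)
Line 3: ['absolute', 'up'] (min_width=11, slack=2)
Line 4: ['spoon'] (min_width=5, slack=8)
Line 5: ['distance', 'new'] (min_width=12, slack=1)
Line 6: ['were', 'frog'] (min_width=9, slack=4)
Line 7: ['salty', 'early'] (min_width=11, slack=2)
Line 8: ['festival'] (min_width=8, slack=5)

Answer: |   was valley|
|  and dolphin|
|  absolute up|
|        spoon|
| distance new|
|    were frog|
|  salty early|
|     festival|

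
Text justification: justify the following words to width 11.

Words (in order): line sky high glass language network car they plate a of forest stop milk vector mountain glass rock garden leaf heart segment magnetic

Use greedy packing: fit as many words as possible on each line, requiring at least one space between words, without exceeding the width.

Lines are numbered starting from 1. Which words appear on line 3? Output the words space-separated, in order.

Answer: language

Derivation:
Line 1: ['line', 'sky'] (min_width=8, slack=3)
Line 2: ['high', 'glass'] (min_width=10, slack=1)
Line 3: ['language'] (min_width=8, slack=3)
Line 4: ['network', 'car'] (min_width=11, slack=0)
Line 5: ['they', 'plate'] (min_width=10, slack=1)
Line 6: ['a', 'of', 'forest'] (min_width=11, slack=0)
Line 7: ['stop', 'milk'] (min_width=9, slack=2)
Line 8: ['vector'] (min_width=6, slack=5)
Line 9: ['mountain'] (min_width=8, slack=3)
Line 10: ['glass', 'rock'] (min_width=10, slack=1)
Line 11: ['garden', 'leaf'] (min_width=11, slack=0)
Line 12: ['heart'] (min_width=5, slack=6)
Line 13: ['segment'] (min_width=7, slack=4)
Line 14: ['magnetic'] (min_width=8, slack=3)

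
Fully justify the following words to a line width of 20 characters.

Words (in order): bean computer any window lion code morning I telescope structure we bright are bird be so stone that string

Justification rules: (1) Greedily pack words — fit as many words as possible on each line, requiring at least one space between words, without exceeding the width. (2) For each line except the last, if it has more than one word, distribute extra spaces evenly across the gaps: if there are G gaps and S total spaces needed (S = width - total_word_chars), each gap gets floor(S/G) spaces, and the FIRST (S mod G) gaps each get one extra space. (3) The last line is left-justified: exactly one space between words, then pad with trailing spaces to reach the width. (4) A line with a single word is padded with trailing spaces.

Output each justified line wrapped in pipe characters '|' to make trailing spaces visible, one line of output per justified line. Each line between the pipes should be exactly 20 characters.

Line 1: ['bean', 'computer', 'any'] (min_width=17, slack=3)
Line 2: ['window', 'lion', 'code'] (min_width=16, slack=4)
Line 3: ['morning', 'I', 'telescope'] (min_width=19, slack=1)
Line 4: ['structure', 'we', 'bright'] (min_width=19, slack=1)
Line 5: ['are', 'bird', 'be', 'so', 'stone'] (min_width=20, slack=0)
Line 6: ['that', 'string'] (min_width=11, slack=9)

Answer: |bean   computer  any|
|window   lion   code|
|morning  I telescope|
|structure  we bright|
|are bird be so stone|
|that string         |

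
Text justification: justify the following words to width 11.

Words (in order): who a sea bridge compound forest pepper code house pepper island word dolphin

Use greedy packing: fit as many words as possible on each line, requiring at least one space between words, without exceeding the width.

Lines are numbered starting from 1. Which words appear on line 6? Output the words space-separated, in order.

Answer: house

Derivation:
Line 1: ['who', 'a', 'sea'] (min_width=9, slack=2)
Line 2: ['bridge'] (min_width=6, slack=5)
Line 3: ['compound'] (min_width=8, slack=3)
Line 4: ['forest'] (min_width=6, slack=5)
Line 5: ['pepper', 'code'] (min_width=11, slack=0)
Line 6: ['house'] (min_width=5, slack=6)
Line 7: ['pepper'] (min_width=6, slack=5)
Line 8: ['island', 'word'] (min_width=11, slack=0)
Line 9: ['dolphin'] (min_width=7, slack=4)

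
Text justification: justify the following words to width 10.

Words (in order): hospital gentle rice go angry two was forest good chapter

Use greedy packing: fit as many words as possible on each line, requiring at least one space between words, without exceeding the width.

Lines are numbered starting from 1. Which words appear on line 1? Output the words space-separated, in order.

Line 1: ['hospital'] (min_width=8, slack=2)
Line 2: ['gentle'] (min_width=6, slack=4)
Line 3: ['rice', 'go'] (min_width=7, slack=3)
Line 4: ['angry', 'two'] (min_width=9, slack=1)
Line 5: ['was', 'forest'] (min_width=10, slack=0)
Line 6: ['good'] (min_width=4, slack=6)
Line 7: ['chapter'] (min_width=7, slack=3)

Answer: hospital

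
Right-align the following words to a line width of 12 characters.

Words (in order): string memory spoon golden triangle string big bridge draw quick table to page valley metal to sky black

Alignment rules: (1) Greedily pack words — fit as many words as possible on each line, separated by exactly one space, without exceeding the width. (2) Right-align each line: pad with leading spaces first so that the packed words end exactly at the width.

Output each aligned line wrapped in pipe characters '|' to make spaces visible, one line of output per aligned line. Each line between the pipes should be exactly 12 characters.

Answer: |      string|
|memory spoon|
|      golden|
|    triangle|
|  string big|
| bridge draw|
| quick table|
|     to page|
|valley metal|
|to sky black|

Derivation:
Line 1: ['string'] (min_width=6, slack=6)
Line 2: ['memory', 'spoon'] (min_width=12, slack=0)
Line 3: ['golden'] (min_width=6, slack=6)
Line 4: ['triangle'] (min_width=8, slack=4)
Line 5: ['string', 'big'] (min_width=10, slack=2)
Line 6: ['bridge', 'draw'] (min_width=11, slack=1)
Line 7: ['quick', 'table'] (min_width=11, slack=1)
Line 8: ['to', 'page'] (min_width=7, slack=5)
Line 9: ['valley', 'metal'] (min_width=12, slack=0)
Line 10: ['to', 'sky', 'black'] (min_width=12, slack=0)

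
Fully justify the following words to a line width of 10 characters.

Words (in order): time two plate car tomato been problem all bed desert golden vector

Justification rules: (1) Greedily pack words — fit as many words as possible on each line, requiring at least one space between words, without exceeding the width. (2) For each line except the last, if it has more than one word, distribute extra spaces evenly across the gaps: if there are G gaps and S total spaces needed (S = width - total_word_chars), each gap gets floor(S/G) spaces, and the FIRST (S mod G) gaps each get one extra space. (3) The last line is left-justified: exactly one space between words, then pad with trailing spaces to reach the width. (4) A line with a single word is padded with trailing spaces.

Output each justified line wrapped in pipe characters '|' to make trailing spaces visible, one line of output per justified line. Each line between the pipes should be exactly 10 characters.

Line 1: ['time', 'two'] (min_width=8, slack=2)
Line 2: ['plate', 'car'] (min_width=9, slack=1)
Line 3: ['tomato'] (min_width=6, slack=4)
Line 4: ['been'] (min_width=4, slack=6)
Line 5: ['problem'] (min_width=7, slack=3)
Line 6: ['all', 'bed'] (min_width=7, slack=3)
Line 7: ['desert'] (min_width=6, slack=4)
Line 8: ['golden'] (min_width=6, slack=4)
Line 9: ['vector'] (min_width=6, slack=4)

Answer: |time   two|
|plate  car|
|tomato    |
|been      |
|problem   |
|all    bed|
|desert    |
|golden    |
|vector    |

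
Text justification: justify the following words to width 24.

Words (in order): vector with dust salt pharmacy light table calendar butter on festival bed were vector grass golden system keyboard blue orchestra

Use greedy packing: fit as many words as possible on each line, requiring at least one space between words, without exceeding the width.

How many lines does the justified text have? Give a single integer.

Line 1: ['vector', 'with', 'dust', 'salt'] (min_width=21, slack=3)
Line 2: ['pharmacy', 'light', 'table'] (min_width=20, slack=4)
Line 3: ['calendar', 'butter', 'on'] (min_width=18, slack=6)
Line 4: ['festival', 'bed', 'were', 'vector'] (min_width=24, slack=0)
Line 5: ['grass', 'golden', 'system'] (min_width=19, slack=5)
Line 6: ['keyboard', 'blue', 'orchestra'] (min_width=23, slack=1)
Total lines: 6

Answer: 6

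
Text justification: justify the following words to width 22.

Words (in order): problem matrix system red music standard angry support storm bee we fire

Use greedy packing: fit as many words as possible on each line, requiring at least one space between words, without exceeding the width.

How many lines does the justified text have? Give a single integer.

Answer: 4

Derivation:
Line 1: ['problem', 'matrix', 'system'] (min_width=21, slack=1)
Line 2: ['red', 'music', 'standard'] (min_width=18, slack=4)
Line 3: ['angry', 'support', 'storm'] (min_width=19, slack=3)
Line 4: ['bee', 'we', 'fire'] (min_width=11, slack=11)
Total lines: 4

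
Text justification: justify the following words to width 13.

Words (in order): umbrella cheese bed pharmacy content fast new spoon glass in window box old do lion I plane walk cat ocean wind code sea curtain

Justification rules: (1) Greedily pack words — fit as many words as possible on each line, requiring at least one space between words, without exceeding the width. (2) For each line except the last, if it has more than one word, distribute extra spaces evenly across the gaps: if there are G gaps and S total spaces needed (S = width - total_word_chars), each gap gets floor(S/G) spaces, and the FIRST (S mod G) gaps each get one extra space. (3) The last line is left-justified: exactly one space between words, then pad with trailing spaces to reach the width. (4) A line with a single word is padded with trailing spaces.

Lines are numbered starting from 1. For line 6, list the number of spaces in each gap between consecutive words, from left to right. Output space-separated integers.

Answer: 6

Derivation:
Line 1: ['umbrella'] (min_width=8, slack=5)
Line 2: ['cheese', 'bed'] (min_width=10, slack=3)
Line 3: ['pharmacy'] (min_width=8, slack=5)
Line 4: ['content', 'fast'] (min_width=12, slack=1)
Line 5: ['new', 'spoon'] (min_width=9, slack=4)
Line 6: ['glass', 'in'] (min_width=8, slack=5)
Line 7: ['window', 'box'] (min_width=10, slack=3)
Line 8: ['old', 'do', 'lion', 'I'] (min_width=13, slack=0)
Line 9: ['plane', 'walk'] (min_width=10, slack=3)
Line 10: ['cat', 'ocean'] (min_width=9, slack=4)
Line 11: ['wind', 'code', 'sea'] (min_width=13, slack=0)
Line 12: ['curtain'] (min_width=7, slack=6)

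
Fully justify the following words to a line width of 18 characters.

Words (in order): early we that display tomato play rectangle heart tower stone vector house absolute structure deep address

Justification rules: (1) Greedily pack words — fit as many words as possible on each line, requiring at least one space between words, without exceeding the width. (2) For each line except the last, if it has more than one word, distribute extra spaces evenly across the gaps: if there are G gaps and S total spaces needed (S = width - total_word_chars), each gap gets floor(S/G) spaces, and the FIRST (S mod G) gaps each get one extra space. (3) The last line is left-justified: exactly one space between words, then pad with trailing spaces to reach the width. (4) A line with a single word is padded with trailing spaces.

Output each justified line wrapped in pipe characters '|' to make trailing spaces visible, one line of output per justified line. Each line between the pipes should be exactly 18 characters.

Line 1: ['early', 'we', 'that'] (min_width=13, slack=5)
Line 2: ['display', 'tomato'] (min_width=14, slack=4)
Line 3: ['play', 'rectangle'] (min_width=14, slack=4)
Line 4: ['heart', 'tower', 'stone'] (min_width=17, slack=1)
Line 5: ['vector', 'house'] (min_width=12, slack=6)
Line 6: ['absolute', 'structure'] (min_width=18, slack=0)
Line 7: ['deep', 'address'] (min_width=12, slack=6)

Answer: |early    we   that|
|display     tomato|
|play     rectangle|
|heart  tower stone|
|vector       house|
|absolute structure|
|deep address      |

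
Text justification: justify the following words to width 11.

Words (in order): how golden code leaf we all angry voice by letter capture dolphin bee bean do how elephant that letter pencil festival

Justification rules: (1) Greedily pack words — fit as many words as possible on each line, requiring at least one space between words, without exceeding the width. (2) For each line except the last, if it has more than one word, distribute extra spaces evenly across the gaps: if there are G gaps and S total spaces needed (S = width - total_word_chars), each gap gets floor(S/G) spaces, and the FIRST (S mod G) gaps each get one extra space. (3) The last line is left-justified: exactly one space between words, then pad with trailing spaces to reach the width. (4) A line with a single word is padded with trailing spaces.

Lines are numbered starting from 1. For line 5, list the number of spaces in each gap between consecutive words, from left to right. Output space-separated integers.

Line 1: ['how', 'golden'] (min_width=10, slack=1)
Line 2: ['code', 'leaf'] (min_width=9, slack=2)
Line 3: ['we', 'all'] (min_width=6, slack=5)
Line 4: ['angry', 'voice'] (min_width=11, slack=0)
Line 5: ['by', 'letter'] (min_width=9, slack=2)
Line 6: ['capture'] (min_width=7, slack=4)
Line 7: ['dolphin', 'bee'] (min_width=11, slack=0)
Line 8: ['bean', 'do', 'how'] (min_width=11, slack=0)
Line 9: ['elephant'] (min_width=8, slack=3)
Line 10: ['that', 'letter'] (min_width=11, slack=0)
Line 11: ['pencil'] (min_width=6, slack=5)
Line 12: ['festival'] (min_width=8, slack=3)

Answer: 3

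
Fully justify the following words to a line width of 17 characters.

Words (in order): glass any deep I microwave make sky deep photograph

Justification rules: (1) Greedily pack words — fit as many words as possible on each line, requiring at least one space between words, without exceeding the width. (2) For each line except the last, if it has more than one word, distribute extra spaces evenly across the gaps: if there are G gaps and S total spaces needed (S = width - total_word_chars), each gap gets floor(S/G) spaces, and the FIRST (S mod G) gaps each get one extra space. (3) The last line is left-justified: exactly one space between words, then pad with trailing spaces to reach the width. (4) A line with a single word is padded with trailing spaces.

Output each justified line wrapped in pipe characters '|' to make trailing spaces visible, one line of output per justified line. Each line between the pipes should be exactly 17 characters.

Line 1: ['glass', 'any', 'deep', 'I'] (min_width=16, slack=1)
Line 2: ['microwave', 'make'] (min_width=14, slack=3)
Line 3: ['sky', 'deep'] (min_width=8, slack=9)
Line 4: ['photograph'] (min_width=10, slack=7)

Answer: |glass  any deep I|
|microwave    make|
|sky          deep|
|photograph       |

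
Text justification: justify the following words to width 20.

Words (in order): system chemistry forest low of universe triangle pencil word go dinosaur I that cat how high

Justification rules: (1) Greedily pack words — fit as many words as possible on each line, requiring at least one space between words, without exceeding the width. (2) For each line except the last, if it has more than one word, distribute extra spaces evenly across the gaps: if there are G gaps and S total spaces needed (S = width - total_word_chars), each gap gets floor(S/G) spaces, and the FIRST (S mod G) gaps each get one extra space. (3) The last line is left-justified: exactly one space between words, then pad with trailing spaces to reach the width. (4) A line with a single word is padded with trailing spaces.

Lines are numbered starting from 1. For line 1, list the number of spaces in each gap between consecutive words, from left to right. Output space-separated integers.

Line 1: ['system', 'chemistry'] (min_width=16, slack=4)
Line 2: ['forest', 'low', 'of'] (min_width=13, slack=7)
Line 3: ['universe', 'triangle'] (min_width=17, slack=3)
Line 4: ['pencil', 'word', 'go'] (min_width=14, slack=6)
Line 5: ['dinosaur', 'I', 'that', 'cat'] (min_width=19, slack=1)
Line 6: ['how', 'high'] (min_width=8, slack=12)

Answer: 5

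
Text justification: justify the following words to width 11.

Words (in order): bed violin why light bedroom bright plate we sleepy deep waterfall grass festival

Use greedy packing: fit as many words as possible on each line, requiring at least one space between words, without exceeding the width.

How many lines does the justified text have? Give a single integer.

Answer: 9

Derivation:
Line 1: ['bed', 'violin'] (min_width=10, slack=1)
Line 2: ['why', 'light'] (min_width=9, slack=2)
Line 3: ['bedroom'] (min_width=7, slack=4)
Line 4: ['bright'] (min_width=6, slack=5)
Line 5: ['plate', 'we'] (min_width=8, slack=3)
Line 6: ['sleepy', 'deep'] (min_width=11, slack=0)
Line 7: ['waterfall'] (min_width=9, slack=2)
Line 8: ['grass'] (min_width=5, slack=6)
Line 9: ['festival'] (min_width=8, slack=3)
Total lines: 9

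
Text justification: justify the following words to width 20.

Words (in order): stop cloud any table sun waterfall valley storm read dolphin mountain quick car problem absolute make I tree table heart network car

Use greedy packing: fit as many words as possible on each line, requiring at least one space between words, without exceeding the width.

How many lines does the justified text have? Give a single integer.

Line 1: ['stop', 'cloud', 'any', 'table'] (min_width=20, slack=0)
Line 2: ['sun', 'waterfall', 'valley'] (min_width=20, slack=0)
Line 3: ['storm', 'read', 'dolphin'] (min_width=18, slack=2)
Line 4: ['mountain', 'quick', 'car'] (min_width=18, slack=2)
Line 5: ['problem', 'absolute'] (min_width=16, slack=4)
Line 6: ['make', 'I', 'tree', 'table'] (min_width=17, slack=3)
Line 7: ['heart', 'network', 'car'] (min_width=17, slack=3)
Total lines: 7

Answer: 7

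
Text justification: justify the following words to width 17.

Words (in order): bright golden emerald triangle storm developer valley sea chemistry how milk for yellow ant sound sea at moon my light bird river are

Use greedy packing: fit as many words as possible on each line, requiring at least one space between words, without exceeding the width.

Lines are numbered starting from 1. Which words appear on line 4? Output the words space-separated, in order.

Answer: valley sea

Derivation:
Line 1: ['bright', 'golden'] (min_width=13, slack=4)
Line 2: ['emerald', 'triangle'] (min_width=16, slack=1)
Line 3: ['storm', 'developer'] (min_width=15, slack=2)
Line 4: ['valley', 'sea'] (min_width=10, slack=7)
Line 5: ['chemistry', 'how'] (min_width=13, slack=4)
Line 6: ['milk', 'for', 'yellow'] (min_width=15, slack=2)
Line 7: ['ant', 'sound', 'sea', 'at'] (min_width=16, slack=1)
Line 8: ['moon', 'my', 'light'] (min_width=13, slack=4)
Line 9: ['bird', 'river', 'are'] (min_width=14, slack=3)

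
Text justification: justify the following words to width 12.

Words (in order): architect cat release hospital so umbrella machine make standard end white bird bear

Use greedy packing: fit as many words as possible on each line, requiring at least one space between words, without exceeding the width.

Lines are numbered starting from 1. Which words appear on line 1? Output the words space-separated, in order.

Answer: architect

Derivation:
Line 1: ['architect'] (min_width=9, slack=3)
Line 2: ['cat', 'release'] (min_width=11, slack=1)
Line 3: ['hospital', 'so'] (min_width=11, slack=1)
Line 4: ['umbrella'] (min_width=8, slack=4)
Line 5: ['machine', 'make'] (min_width=12, slack=0)
Line 6: ['standard', 'end'] (min_width=12, slack=0)
Line 7: ['white', 'bird'] (min_width=10, slack=2)
Line 8: ['bear'] (min_width=4, slack=8)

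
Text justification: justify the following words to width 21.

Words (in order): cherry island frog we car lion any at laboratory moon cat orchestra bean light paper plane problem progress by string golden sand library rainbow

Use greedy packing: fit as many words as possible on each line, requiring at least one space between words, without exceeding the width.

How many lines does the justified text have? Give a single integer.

Line 1: ['cherry', 'island', 'frog', 'we'] (min_width=21, slack=0)
Line 2: ['car', 'lion', 'any', 'at'] (min_width=15, slack=6)
Line 3: ['laboratory', 'moon', 'cat'] (min_width=19, slack=2)
Line 4: ['orchestra', 'bean', 'light'] (min_width=20, slack=1)
Line 5: ['paper', 'plane', 'problem'] (min_width=19, slack=2)
Line 6: ['progress', 'by', 'string'] (min_width=18, slack=3)
Line 7: ['golden', 'sand', 'library'] (min_width=19, slack=2)
Line 8: ['rainbow'] (min_width=7, slack=14)
Total lines: 8

Answer: 8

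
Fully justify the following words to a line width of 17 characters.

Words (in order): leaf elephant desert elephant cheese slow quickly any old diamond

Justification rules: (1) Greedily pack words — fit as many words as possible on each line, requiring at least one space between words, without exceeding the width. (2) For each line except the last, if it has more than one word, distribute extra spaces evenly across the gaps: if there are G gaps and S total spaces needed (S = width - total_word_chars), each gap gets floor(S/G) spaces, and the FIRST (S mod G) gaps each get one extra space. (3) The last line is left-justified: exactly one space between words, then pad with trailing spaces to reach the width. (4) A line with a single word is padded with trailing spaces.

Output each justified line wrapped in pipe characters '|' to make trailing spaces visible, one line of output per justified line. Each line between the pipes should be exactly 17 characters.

Answer: |leaf     elephant|
|desert   elephant|
|cheese       slow|
|quickly  any  old|
|diamond          |

Derivation:
Line 1: ['leaf', 'elephant'] (min_width=13, slack=4)
Line 2: ['desert', 'elephant'] (min_width=15, slack=2)
Line 3: ['cheese', 'slow'] (min_width=11, slack=6)
Line 4: ['quickly', 'any', 'old'] (min_width=15, slack=2)
Line 5: ['diamond'] (min_width=7, slack=10)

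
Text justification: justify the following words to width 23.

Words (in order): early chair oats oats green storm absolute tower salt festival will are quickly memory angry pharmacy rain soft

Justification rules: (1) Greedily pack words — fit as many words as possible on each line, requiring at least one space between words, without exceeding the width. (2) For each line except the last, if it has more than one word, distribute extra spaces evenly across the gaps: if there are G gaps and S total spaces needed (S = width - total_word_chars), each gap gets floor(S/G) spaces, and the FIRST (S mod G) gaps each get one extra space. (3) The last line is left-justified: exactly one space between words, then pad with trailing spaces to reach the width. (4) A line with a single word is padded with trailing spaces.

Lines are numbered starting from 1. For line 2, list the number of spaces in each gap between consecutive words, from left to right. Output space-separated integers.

Answer: 3 2

Derivation:
Line 1: ['early', 'chair', 'oats', 'oats'] (min_width=21, slack=2)
Line 2: ['green', 'storm', 'absolute'] (min_width=20, slack=3)
Line 3: ['tower', 'salt', 'festival'] (min_width=19, slack=4)
Line 4: ['will', 'are', 'quickly', 'memory'] (min_width=23, slack=0)
Line 5: ['angry', 'pharmacy', 'rain'] (min_width=19, slack=4)
Line 6: ['soft'] (min_width=4, slack=19)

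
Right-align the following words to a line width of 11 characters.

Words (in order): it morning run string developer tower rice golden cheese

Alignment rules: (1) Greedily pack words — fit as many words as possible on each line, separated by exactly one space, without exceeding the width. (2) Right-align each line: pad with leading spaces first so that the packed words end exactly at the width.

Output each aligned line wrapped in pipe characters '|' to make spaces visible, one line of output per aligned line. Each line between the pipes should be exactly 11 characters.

Line 1: ['it', 'morning'] (min_width=10, slack=1)
Line 2: ['run', 'string'] (min_width=10, slack=1)
Line 3: ['developer'] (min_width=9, slack=2)
Line 4: ['tower', 'rice'] (min_width=10, slack=1)
Line 5: ['golden'] (min_width=6, slack=5)
Line 6: ['cheese'] (min_width=6, slack=5)

Answer: | it morning|
| run string|
|  developer|
| tower rice|
|     golden|
|     cheese|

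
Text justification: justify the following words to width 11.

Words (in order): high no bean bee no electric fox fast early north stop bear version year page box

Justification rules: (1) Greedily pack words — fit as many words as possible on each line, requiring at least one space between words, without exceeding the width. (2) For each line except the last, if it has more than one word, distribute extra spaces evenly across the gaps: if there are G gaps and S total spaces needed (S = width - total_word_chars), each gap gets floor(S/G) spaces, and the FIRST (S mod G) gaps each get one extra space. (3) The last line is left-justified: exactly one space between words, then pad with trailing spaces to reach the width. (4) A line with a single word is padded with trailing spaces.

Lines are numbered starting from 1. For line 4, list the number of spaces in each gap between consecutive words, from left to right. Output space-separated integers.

Answer: 4

Derivation:
Line 1: ['high', 'no'] (min_width=7, slack=4)
Line 2: ['bean', 'bee', 'no'] (min_width=11, slack=0)
Line 3: ['electric'] (min_width=8, slack=3)
Line 4: ['fox', 'fast'] (min_width=8, slack=3)
Line 5: ['early', 'north'] (min_width=11, slack=0)
Line 6: ['stop', 'bear'] (min_width=9, slack=2)
Line 7: ['version'] (min_width=7, slack=4)
Line 8: ['year', 'page'] (min_width=9, slack=2)
Line 9: ['box'] (min_width=3, slack=8)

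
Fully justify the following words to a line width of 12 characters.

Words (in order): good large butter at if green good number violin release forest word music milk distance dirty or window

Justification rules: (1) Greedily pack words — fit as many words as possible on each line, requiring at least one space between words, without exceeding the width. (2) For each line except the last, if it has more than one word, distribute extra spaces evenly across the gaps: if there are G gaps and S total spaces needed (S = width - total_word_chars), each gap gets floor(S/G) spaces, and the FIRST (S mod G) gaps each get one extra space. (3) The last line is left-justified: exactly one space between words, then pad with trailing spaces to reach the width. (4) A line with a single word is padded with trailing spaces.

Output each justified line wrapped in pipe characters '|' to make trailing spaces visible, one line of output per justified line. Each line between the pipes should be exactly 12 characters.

Answer: |good   large|
|butter at if|
|green   good|
|number      |
|violin      |
|release     |
|forest  word|
|music   milk|
|distance    |
|dirty     or|
|window      |

Derivation:
Line 1: ['good', 'large'] (min_width=10, slack=2)
Line 2: ['butter', 'at', 'if'] (min_width=12, slack=0)
Line 3: ['green', 'good'] (min_width=10, slack=2)
Line 4: ['number'] (min_width=6, slack=6)
Line 5: ['violin'] (min_width=6, slack=6)
Line 6: ['release'] (min_width=7, slack=5)
Line 7: ['forest', 'word'] (min_width=11, slack=1)
Line 8: ['music', 'milk'] (min_width=10, slack=2)
Line 9: ['distance'] (min_width=8, slack=4)
Line 10: ['dirty', 'or'] (min_width=8, slack=4)
Line 11: ['window'] (min_width=6, slack=6)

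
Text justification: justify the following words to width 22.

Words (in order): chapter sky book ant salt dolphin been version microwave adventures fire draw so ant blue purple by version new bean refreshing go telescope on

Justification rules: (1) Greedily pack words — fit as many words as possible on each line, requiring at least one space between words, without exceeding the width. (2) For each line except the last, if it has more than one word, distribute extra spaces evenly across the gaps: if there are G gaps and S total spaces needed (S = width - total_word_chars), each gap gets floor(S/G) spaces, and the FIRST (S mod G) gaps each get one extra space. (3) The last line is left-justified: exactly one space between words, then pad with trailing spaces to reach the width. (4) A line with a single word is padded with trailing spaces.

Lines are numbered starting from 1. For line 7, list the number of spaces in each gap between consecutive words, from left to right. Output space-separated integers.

Line 1: ['chapter', 'sky', 'book', 'ant'] (min_width=20, slack=2)
Line 2: ['salt', 'dolphin', 'been'] (min_width=17, slack=5)
Line 3: ['version', 'microwave'] (min_width=17, slack=5)
Line 4: ['adventures', 'fire', 'draw'] (min_width=20, slack=2)
Line 5: ['so', 'ant', 'blue', 'purple', 'by'] (min_width=21, slack=1)
Line 6: ['version', 'new', 'bean'] (min_width=16, slack=6)
Line 7: ['refreshing', 'go'] (min_width=13, slack=9)
Line 8: ['telescope', 'on'] (min_width=12, slack=10)

Answer: 10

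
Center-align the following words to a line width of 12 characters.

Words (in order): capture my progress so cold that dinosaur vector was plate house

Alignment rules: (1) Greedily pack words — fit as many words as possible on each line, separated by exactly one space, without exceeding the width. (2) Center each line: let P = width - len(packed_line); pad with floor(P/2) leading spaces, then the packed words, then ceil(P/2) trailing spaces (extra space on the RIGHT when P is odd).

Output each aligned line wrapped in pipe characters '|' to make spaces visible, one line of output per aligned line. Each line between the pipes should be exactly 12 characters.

Answer: | capture my |
|progress so |
| cold that  |
|  dinosaur  |
| vector was |
|plate house |

Derivation:
Line 1: ['capture', 'my'] (min_width=10, slack=2)
Line 2: ['progress', 'so'] (min_width=11, slack=1)
Line 3: ['cold', 'that'] (min_width=9, slack=3)
Line 4: ['dinosaur'] (min_width=8, slack=4)
Line 5: ['vector', 'was'] (min_width=10, slack=2)
Line 6: ['plate', 'house'] (min_width=11, slack=1)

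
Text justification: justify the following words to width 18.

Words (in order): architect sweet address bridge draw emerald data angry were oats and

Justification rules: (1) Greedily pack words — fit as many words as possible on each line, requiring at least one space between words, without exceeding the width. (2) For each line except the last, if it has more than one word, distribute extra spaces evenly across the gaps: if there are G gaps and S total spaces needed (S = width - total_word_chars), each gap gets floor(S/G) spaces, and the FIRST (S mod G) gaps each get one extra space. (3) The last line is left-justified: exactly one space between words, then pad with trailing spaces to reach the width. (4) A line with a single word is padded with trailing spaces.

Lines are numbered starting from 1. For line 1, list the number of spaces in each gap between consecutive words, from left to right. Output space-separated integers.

Line 1: ['architect', 'sweet'] (min_width=15, slack=3)
Line 2: ['address', 'bridge'] (min_width=14, slack=4)
Line 3: ['draw', 'emerald', 'data'] (min_width=17, slack=1)
Line 4: ['angry', 'were', 'oats'] (min_width=15, slack=3)
Line 5: ['and'] (min_width=3, slack=15)

Answer: 4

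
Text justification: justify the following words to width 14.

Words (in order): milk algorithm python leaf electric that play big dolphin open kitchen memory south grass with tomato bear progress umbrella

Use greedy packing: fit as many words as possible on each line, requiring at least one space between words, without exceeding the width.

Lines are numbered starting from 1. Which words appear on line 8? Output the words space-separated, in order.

Answer: with tomato

Derivation:
Line 1: ['milk', 'algorithm'] (min_width=14, slack=0)
Line 2: ['python', 'leaf'] (min_width=11, slack=3)
Line 3: ['electric', 'that'] (min_width=13, slack=1)
Line 4: ['play', 'big'] (min_width=8, slack=6)
Line 5: ['dolphin', 'open'] (min_width=12, slack=2)
Line 6: ['kitchen', 'memory'] (min_width=14, slack=0)
Line 7: ['south', 'grass'] (min_width=11, slack=3)
Line 8: ['with', 'tomato'] (min_width=11, slack=3)
Line 9: ['bear', 'progress'] (min_width=13, slack=1)
Line 10: ['umbrella'] (min_width=8, slack=6)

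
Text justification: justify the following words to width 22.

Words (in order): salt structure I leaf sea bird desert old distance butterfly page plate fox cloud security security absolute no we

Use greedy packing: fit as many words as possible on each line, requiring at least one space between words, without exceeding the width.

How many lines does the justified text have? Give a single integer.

Answer: 6

Derivation:
Line 1: ['salt', 'structure', 'I', 'leaf'] (min_width=21, slack=1)
Line 2: ['sea', 'bird', 'desert', 'old'] (min_width=19, slack=3)
Line 3: ['distance', 'butterfly'] (min_width=18, slack=4)
Line 4: ['page', 'plate', 'fox', 'cloud'] (min_width=20, slack=2)
Line 5: ['security', 'security'] (min_width=17, slack=5)
Line 6: ['absolute', 'no', 'we'] (min_width=14, slack=8)
Total lines: 6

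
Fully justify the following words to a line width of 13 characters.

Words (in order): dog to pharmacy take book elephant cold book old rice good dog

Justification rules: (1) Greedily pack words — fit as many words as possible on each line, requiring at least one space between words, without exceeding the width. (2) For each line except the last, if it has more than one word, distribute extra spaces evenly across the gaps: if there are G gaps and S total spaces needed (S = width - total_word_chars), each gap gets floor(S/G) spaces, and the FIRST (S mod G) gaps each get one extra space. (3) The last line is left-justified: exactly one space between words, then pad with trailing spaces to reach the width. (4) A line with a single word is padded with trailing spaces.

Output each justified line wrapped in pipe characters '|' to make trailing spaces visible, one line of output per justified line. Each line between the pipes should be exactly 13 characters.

Line 1: ['dog', 'to'] (min_width=6, slack=7)
Line 2: ['pharmacy', 'take'] (min_width=13, slack=0)
Line 3: ['book', 'elephant'] (min_width=13, slack=0)
Line 4: ['cold', 'book', 'old'] (min_width=13, slack=0)
Line 5: ['rice', 'good', 'dog'] (min_width=13, slack=0)

Answer: |dog        to|
|pharmacy take|
|book elephant|
|cold book old|
|rice good dog|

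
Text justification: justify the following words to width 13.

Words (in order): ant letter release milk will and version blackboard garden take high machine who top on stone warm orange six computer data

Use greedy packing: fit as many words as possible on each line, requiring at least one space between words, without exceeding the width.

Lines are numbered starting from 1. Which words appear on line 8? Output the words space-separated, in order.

Answer: who top on

Derivation:
Line 1: ['ant', 'letter'] (min_width=10, slack=3)
Line 2: ['release', 'milk'] (min_width=12, slack=1)
Line 3: ['will', 'and'] (min_width=8, slack=5)
Line 4: ['version'] (min_width=7, slack=6)
Line 5: ['blackboard'] (min_width=10, slack=3)
Line 6: ['garden', 'take'] (min_width=11, slack=2)
Line 7: ['high', 'machine'] (min_width=12, slack=1)
Line 8: ['who', 'top', 'on'] (min_width=10, slack=3)
Line 9: ['stone', 'warm'] (min_width=10, slack=3)
Line 10: ['orange', 'six'] (min_width=10, slack=3)
Line 11: ['computer', 'data'] (min_width=13, slack=0)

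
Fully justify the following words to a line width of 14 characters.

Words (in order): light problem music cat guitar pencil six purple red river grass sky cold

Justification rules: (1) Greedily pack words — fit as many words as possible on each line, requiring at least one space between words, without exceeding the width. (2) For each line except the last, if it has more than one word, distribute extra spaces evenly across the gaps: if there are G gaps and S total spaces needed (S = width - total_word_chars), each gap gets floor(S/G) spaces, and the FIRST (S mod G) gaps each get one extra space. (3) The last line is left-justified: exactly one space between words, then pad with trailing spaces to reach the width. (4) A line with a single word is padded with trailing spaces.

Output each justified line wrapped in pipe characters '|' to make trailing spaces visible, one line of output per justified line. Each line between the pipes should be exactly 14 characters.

Answer: |light  problem|
|music      cat|
|guitar  pencil|
|six purple red|
|river    grass|
|sky cold      |

Derivation:
Line 1: ['light', 'problem'] (min_width=13, slack=1)
Line 2: ['music', 'cat'] (min_width=9, slack=5)
Line 3: ['guitar', 'pencil'] (min_width=13, slack=1)
Line 4: ['six', 'purple', 'red'] (min_width=14, slack=0)
Line 5: ['river', 'grass'] (min_width=11, slack=3)
Line 6: ['sky', 'cold'] (min_width=8, slack=6)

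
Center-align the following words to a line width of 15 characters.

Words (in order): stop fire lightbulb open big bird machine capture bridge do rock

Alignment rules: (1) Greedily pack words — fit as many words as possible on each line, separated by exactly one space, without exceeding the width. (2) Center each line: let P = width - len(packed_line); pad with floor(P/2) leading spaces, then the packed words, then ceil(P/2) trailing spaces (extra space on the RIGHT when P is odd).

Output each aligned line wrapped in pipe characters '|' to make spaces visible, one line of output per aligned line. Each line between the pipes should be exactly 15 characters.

Line 1: ['stop', 'fire'] (min_width=9, slack=6)
Line 2: ['lightbulb', 'open'] (min_width=14, slack=1)
Line 3: ['big', 'bird'] (min_width=8, slack=7)
Line 4: ['machine', 'capture'] (min_width=15, slack=0)
Line 5: ['bridge', 'do', 'rock'] (min_width=14, slack=1)

Answer: |   stop fire   |
|lightbulb open |
|   big bird    |
|machine capture|
|bridge do rock |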